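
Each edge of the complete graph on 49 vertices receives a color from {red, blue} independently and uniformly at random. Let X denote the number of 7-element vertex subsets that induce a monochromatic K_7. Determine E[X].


Let X = Σ_S X_S over the C(49, 7) = 85900584 subsets S of size 7, where X_S = 1 if the K_7 on S is monochromatic.
For a fixed S, the K_7 on S has C(7, 2) = 21 edges. P[all 21 edges red] = (1/2)^21, and likewise for blue, so P[monochromatic] = 2·(1/2)^21 = 2^{1 − 21} = 1/1048576.
Summing: E[X] = C(49, 7) · 2^{1 − 21} = 85900584 · 1/1048576 = 10737573/131072.
Numerically: E[X] ≈ 81.921181.

E[X] = C(49,7)·2^(1−C(7,2)) = 10737573/131072 ≈ 81.921181.


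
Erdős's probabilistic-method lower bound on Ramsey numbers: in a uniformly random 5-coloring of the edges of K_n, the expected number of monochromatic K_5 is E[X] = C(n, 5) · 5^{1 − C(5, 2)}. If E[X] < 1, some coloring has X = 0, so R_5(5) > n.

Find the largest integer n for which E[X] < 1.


We need C(n, 5) · 5^{1 − 10} < 1, i.e. C(n, 5) < 5^{10 − 1} = 1953125.
Check values of n near the boundary:
  n = 47: C(47, 5) = 1533939; 1533939 < 1953125? YES
  n = 48: C(48, 5) = 1712304; 1712304 < 1953125? YES
  n = 49: C(49, 5) = 1906884; 1906884 < 1953125? YES
  n = 50: C(50, 5) = 2118760; 2118760 < 1953125? NO
  n = 51: C(51, 5) = 2349060; 2349060 < 1953125? NO
The largest n with C(n, 5) < 1953125 is n = 49 (where E[X] = 1906884/1953125 ≈ 0.976). Hence R_5(5) > 49, i.e. R_5(5) ≥ 50.

Largest n = 49; hence R_5(5) > 49.


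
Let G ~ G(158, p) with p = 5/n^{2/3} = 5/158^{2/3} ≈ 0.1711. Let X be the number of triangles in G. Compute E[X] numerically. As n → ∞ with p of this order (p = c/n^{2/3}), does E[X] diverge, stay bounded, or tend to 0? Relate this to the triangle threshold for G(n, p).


Number of potential triangles: C(158, 3) = 644956.
Each occurs with probability p³ ≈ (0.1711)³ ≈ 5.007210e-03.
By linearity: E[X] = C(158, 3)·p³ ≈ 644956 · 5.007210e-03 ≈ 3229.4304.
Since α = 2/3 < 1, p = c/n^{2/3} ≫ 1/n is above the triangle threshold p ~ 1/n. Asymptotically E[X] ~ (c³/6)·n^{3(1−α)} = (5³/6)·n^{1} → ∞; triangles are abundant w.h.p.

E[X] ≈ 3229.4304; in regime p = Θ(1/n^{2/3}) E[X] diverges (above the triangle threshold p ~ 1/n).


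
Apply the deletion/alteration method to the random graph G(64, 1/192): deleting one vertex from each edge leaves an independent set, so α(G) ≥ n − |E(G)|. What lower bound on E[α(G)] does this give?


E[|E(G)|] = C(64, 2)·p = 2016 · (1/192) = 21/2.
E[α(G)] ≥ n − E[|E(G)|] = 64 − 21/2 = 107/2.
Numerically: ≈ 53.500000.
(This is only a lower bound; the true E[α(G)] may be larger.)

E[α(G)] ≥ 107/2 ≈ 53.500000.


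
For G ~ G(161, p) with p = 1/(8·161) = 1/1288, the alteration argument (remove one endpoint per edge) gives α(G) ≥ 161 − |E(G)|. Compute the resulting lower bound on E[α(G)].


E[|E(G)|] = C(161, 2)·p = 12880 · (1/1288) = 10.
E[α(G)] ≥ n − E[|E(G)|] = 161 − 10 = 151.
Numerically: ≈ 151.000.
(This is only a lower bound; the true E[α(G)] may be larger.)

E[α(G)] ≥ 151 ≈ 151.000.


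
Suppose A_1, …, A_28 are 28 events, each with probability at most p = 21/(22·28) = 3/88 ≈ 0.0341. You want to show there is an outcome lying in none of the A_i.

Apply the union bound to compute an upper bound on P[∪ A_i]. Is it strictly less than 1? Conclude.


Union bound: P[∪_{i=1}^{28} A_i] ≤ Σ_i P[A_i] ≤ 28·p = 28·(3/88) = 21/22.
Numerically: 21/22 ≈ 0.9545.
Is 21/22 < 1? YES.
Since P[∪ A_i] ≤ 21/22 < 1, the complement has P[∩ A_i^c] ≥ 1 − 21/22 = 1/22 > 0, so some outcome avoids every A_i.

28·p = 21/22 ≈ 0.9545; existence CERTIFIED by the union bound.


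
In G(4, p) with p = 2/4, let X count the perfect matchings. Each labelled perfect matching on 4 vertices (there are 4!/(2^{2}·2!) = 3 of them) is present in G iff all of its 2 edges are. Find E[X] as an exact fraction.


K_4 has 4!/(2^{2}·2!) = 3 labelled perfect matchings.
For each such perfect matching H, let X_H = 1 if all 2 edges of H are present in G. Then P[X_H = 1] = p^{2} = (1/2)^{2} = 1/4.
By linearity of expectation: E[X] = Σ_H E[X_H] = 3 · p^{2} = 3 · 1/4 = 3/4.
Numerically: E[X] ≈ 0.75.

E[X] = 3 · (1/2)^{2} = 3/4 ≈ 0.75.


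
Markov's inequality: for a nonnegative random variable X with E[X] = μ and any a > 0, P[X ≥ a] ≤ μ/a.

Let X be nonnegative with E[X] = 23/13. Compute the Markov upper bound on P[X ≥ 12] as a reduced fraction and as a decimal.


μ = E[X] = 23/13, a = 12.
Markov: P[X ≥ 12] ≤ μ/a = (23/13)/12 = 23/156.
Numerically: ≈ 0.147.
(Since a = 12 > μ = 1.769, the bound 23/156 is < 1 and informative.)

P[X ≥ 12] ≤ 23/156 ≈ 0.147.


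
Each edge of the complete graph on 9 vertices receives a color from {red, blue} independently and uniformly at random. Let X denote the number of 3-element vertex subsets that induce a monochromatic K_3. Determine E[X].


Let X = Σ_S X_S over the C(9, 3) = 84 subsets S of size 3, where X_S = 1 if the K_3 on S is monochromatic.
For a fixed S, the K_3 on S has C(3, 2) = 3 edges. P[all 3 edges red] = (1/2)^3, and likewise for blue, so P[monochromatic] = 2·(1/2)^3 = 2^{1 − 3} = 1/4.
By linearity: E[X] = C(9, 3) · 2^{1 − 3} = 84 · 1/4 = 21.
Numerically: E[X] ≈ 21.000000.

E[X] = C(9,3)·2^(1−C(3,2)) = 21 ≈ 21.000000.


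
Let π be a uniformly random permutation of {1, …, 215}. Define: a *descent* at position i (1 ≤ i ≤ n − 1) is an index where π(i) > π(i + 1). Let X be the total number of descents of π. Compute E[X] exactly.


Write X = Σ X_I over i = 1, …, 214, with X_I the indicator of one descent.
There are 214 indicators.
For each fixed i, the pair (π(i), π(i+1)) is a uniformly random ordered pair of distinct values from {1, …, 215}; by symmetry P[π(i) > π(i+1)] = 1/2.
By linearity: E[X] = 214 · (1/2) = (215 − 1) · (1/2) = 107 ≈ 107.0000.

E[X] = 107 = 107.0000.


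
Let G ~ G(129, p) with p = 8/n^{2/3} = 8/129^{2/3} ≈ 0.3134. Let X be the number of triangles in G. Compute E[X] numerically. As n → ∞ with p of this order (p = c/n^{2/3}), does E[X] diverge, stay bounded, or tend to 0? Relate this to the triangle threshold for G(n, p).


Number of potential triangles: C(129, 3) = 349504.
Each occurs with probability p³ ≈ (0.3134)³ ≈ 3.076738e-02.
By linearity: E[X] = C(129, 3)·p³ ≈ 349504 · 3.076738e-02 ≈ 10753.3230.
Since α = 2/3 < 1, p = c/n^{2/3} ≫ 1/n is above the triangle threshold p ~ 1/n. Asymptotically E[X] ~ (c³/6)·n^{3(1−α)} = (8³/6)·n^{1} → ∞; triangles are abundant w.h.p.

E[X] ≈ 10753.3230; in regime p = Θ(1/n^{2/3}) E[X] diverges (above the triangle threshold p ~ 1/n).


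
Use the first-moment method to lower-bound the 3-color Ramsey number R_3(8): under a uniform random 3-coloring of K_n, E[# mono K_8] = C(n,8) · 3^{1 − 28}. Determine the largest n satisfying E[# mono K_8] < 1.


We need C(n, 8) · 3^{1 − 28} < 1, i.e. C(n, 8) < 3^{28 − 1} = 7625597484987.
Check values of n near the boundary:
  n = 150: C(150, 8) = 5257211409450; 5257211409450 < 7625597484987? YES
  n = 151: C(151, 8) = 5551321138650; 5551321138650 < 7625597484987? YES
  n = 152: C(152, 8) = 5859727868575; 5859727868575 < 7625597484987? YES
  n = 153: C(153, 8) = 6183023199255; 6183023199255 < 7625597484987? YES
  n = 154: C(154, 8) = 6521818990995; 6521818990995 < 7625597484987? YES
  n = 155: C(155, 8) = 6876747915675; 6876747915675 < 7625597484987? YES
  n = 156: C(156, 8) = 7248464019225; 7248464019225 < 7625597484987? YES
  n = 157: C(157, 8) = 7637643295425; 7637643295425 < 7625597484987? NO
The largest n with C(n, 8) < 7625597484987 is n = 156 (where E[X] = 805384891025/847288609443 ≈ 0.951). Hence R_3(8) > 156, i.e. R_3(8) ≥ 157.

Largest n = 156; hence R_3(8) > 156.


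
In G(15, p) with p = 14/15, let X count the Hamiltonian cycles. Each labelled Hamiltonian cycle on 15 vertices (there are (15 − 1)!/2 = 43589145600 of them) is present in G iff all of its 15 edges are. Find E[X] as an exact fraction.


K_15 has (15 − 1)!/2 = 43589145600 labelled Hamiltonian cycles.
For each such Hamiltonian cycle H, let X_H = 1 if all 15 edges of H are present in G. Then P[X_H = 1] = p^{15} = (14/15)^{15} = 155568095557812224/437893890380859375.
By linearity: E[X] = Σ_H E[X_H] = 43589145600 · p^{15} = 43589145600 · 155568095557812224/437893890380859375 = 1116227221067356419653632/72081298828125.
Numerically: E[X] ≈ 1.5486e+10.

E[X] = 43589145600 · (14/15)^{15} = 1116227221067356419653632/72081298828125 ≈ 1.5486e+10.


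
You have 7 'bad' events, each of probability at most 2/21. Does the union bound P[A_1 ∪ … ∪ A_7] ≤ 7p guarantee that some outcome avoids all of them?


Union bound: P[∪_{i=1}^{7} A_i] ≤ Σ_i P[A_i] ≤ 7·p = 7·(2/21) = 2/3.
Numerically: 2/3 ≈ 0.66667.
Is 2/3 < 1? YES.
Since P[∪ A_i] ≤ 2/3 < 1, the complement has P[∩ A_i^c] ≥ 1 − 2/3 = 1/3 > 0, so some outcome avoids every A_i.

7·p = 2/3 ≈ 0.66667; existence CERTIFIED by the union bound.


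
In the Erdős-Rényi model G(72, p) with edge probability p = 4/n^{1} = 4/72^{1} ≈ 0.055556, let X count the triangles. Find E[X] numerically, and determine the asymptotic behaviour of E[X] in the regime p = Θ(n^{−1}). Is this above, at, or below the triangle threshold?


Number of potential triangles: C(72, 3) = 59640.
Each occurs with probability p³ ≈ (0.055556)³ ≈ 1.7146776e-04.
By linearity: E[X] = C(72, 3)·p³ ≈ 59640 · 1.7146776e-04 ≈ 10.22634.
Here α = 1, so p = 4/n is exactly at the triangle threshold p ~ 1/n. Asymptotically E[X] → c³/6 = 4³/6 = 32/3 ≈ 10.66667, a bounded constant. In this regime the triangle count is asymptotically Poisson(c³/6).

E[X] ≈ 10.22634; in regime p = Θ(1/n^{1}) E[X] stays bounded (at the triangle threshold p ~ 1/n).


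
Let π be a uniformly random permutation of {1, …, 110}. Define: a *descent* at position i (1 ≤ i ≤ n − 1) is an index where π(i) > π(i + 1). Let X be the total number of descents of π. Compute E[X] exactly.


Write X = Σ X_I over i = 1, …, 109, with X_I the indicator of one descent.
There are 109 indicators.
For each fixed i, the pair (π(i), π(i+1)) is a uniformly random ordered pair of distinct values from {1, …, 110}; by symmetry P[π(i) > π(i+1)] = 1/2.
By linearity: E[X] = 109 · (1/2) = (110 − 1) · (1/2) = 109/2 ≈ 54.500.

E[X] = 109/2 = 54.500.


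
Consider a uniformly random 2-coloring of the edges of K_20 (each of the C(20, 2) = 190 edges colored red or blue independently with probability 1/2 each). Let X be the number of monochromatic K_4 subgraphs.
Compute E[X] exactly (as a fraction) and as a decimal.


Let X = Σ_S X_S over the C(20, 4) = 4845 subsets S of size 4, where X_S = 1 if the K_4 on S is monochromatic.
For a fixed S, the K_4 on S has C(4, 2) = 6 edges. P[all 6 edges red] = (1/2)^6, and likewise for blue, so P[monochromatic] = 2·(1/2)^6 = 2^{1 − 6} = 1/32.
By linearity of expectation: E[X] = C(20, 4) · 2^{1 − 6} = 4845 · 1/32 = 4845/32.
Numerically: E[X] ≈ 151.4062.

E[X] = C(20,4)·2^(1−C(4,2)) = 4845/32 ≈ 151.4062.


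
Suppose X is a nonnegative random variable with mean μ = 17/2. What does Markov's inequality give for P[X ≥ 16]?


μ = E[X] = 17/2, a = 16.
Markov: P[X ≥ 16] ≤ μ/a = (17/2)/16 = 17/32.
Numerically: ≈ 0.5312.
(Since a = 16 > μ = 8.5000, the bound 17/32 is < 1 and informative.)

P[X ≥ 16] ≤ 17/32 ≈ 0.5312.


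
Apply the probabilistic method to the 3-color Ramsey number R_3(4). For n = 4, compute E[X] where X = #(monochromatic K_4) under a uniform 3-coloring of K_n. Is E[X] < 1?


E[X] = C(4, 4) · 3^{1 − 6} = 1 · 3^{−5} = 1/243.
As a reduced fraction: E[X] = 1/243 ≈ 0.00412.
Is E[X] < 1? YES.
Since E[X] < 1, there exists a 3-coloring of K_{4} with no monochromatic K_4; hence R_3(4) > 4.

E[X] = 1/243 ≈ 0.00412; E[X] < 1, so R_3(4) > 4.


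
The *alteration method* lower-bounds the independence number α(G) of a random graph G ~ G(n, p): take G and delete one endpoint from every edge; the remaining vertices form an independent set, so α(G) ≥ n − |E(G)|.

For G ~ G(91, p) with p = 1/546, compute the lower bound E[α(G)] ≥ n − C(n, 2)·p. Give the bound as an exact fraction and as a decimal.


E[|E(G)|] = C(91, 2)·p = 4095 · (1/546) = 15/2.
E[α(G)] ≥ n − E[|E(G)|] = 91 − 15/2 = 167/2.
Numerically: ≈ 83.50000.
(This is only a lower bound; the true E[α(G)] may be larger.)

E[α(G)] ≥ 167/2 ≈ 83.50000.


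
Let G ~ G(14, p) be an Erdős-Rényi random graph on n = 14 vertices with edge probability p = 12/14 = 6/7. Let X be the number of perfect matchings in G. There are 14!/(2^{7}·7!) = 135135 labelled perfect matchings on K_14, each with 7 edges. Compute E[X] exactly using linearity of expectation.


K_14 has 14!/(2^{7}·7!) = 135135 labelled perfect matchings.
For each such perfect matching H, let X_H = 1 if all 7 edges of H are present in G. Then P[X_H = 1] = p^{7} = (6/7)^{7} = 279936/823543.
By linearity of expectation: E[X] = Σ_H E[X_H] = 135135 · p^{7} = 135135 · 279936/823543 = 5404164480/117649.
Numerically: E[X] ≈ 4.59e+04.

E[X] = 135135 · (6/7)^{7} = 5404164480/117649 ≈ 4.59e+04.


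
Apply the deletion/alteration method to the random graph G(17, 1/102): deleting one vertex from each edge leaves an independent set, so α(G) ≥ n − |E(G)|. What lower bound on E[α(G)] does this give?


E[|E(G)|] = C(17, 2)·p = 136 · (1/102) = 4/3.
E[α(G)] ≥ n − E[|E(G)|] = 17 − 4/3 = 47/3.
Numerically: ≈ 15.666667.
(This is only a lower bound; the true E[α(G)] may be larger.)

E[α(G)] ≥ 47/3 ≈ 15.666667.


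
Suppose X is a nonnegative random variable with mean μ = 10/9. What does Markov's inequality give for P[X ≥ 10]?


μ = E[X] = 10/9, a = 10.
Markov: P[X ≥ 10] ≤ μ/a = (10/9)/10 = 1/9.
Numerically: ≈ 0.111.
(Since a = 10 > μ = 1.111, the bound 1/9 is < 1 and informative.)

P[X ≥ 10] ≤ 1/9 ≈ 0.111.


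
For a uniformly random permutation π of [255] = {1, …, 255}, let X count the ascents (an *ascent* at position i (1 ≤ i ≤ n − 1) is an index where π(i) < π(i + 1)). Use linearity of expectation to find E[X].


Write X = Σ X_I over i = 1, …, 254, with X_I the indicator of one ascent.
There are 254 indicators.
For each fixed i, the pair (π(i), π(i+1)) is a uniformly random ordered pair of distinct values from {1, …, 255}; by symmetry P[π(i) < π(i+1)] = 1/2.
By linearity: E[X] = 254 · (1/2) = (255 − 1) · (1/2) = 127 ≈ 127.000000.

E[X] = 127 = 127.000000.


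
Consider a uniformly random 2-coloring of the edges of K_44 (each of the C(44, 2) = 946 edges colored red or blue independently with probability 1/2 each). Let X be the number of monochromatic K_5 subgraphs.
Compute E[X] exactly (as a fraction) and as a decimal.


Let X = Σ_S X_S over the C(44, 5) = 1086008 subsets S of size 5, where X_S = 1 if the K_5 on S is monochromatic.
For a fixed S, the K_5 on S has C(5, 2) = 10 edges. P[all 10 edges red] = (1/2)^10, and likewise for blue, so P[monochromatic] = 2·(1/2)^10 = 2^{1 − 10} = 1/512.
By linearity: E[X] = C(44, 5) · 2^{1 − 10} = 1086008 · 1/512 = 135751/64.
Numerically: E[X] ≈ 2121.109.

E[X] = C(44,5)·2^(1−C(5,2)) = 135751/64 ≈ 2121.109.


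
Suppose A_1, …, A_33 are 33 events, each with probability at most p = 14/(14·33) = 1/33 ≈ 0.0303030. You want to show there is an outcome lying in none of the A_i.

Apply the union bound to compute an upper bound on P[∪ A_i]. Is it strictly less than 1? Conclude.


Union bound: P[∪_{i=1}^{33} A_i] ≤ Σ_i P[A_i] ≤ 33·p = 33·(1/33) = 1.
Numerically: 1 ≈ 1.0000000.
Is 1 < 1? NO.
Since the bound 1 is ≥ 1, the union bound is uninformative here; it does NOT by itself certify existence.

33·p = 1 ≈ 1.0000000; existence NOT certified by the union bound.


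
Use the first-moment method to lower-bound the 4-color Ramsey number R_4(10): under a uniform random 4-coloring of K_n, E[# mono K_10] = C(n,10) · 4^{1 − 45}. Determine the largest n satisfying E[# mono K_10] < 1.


We need C(n, 10) · 4^{1 − 45} < 1, i.e. C(n, 10) < 4^{45 − 1} = 309485009821345068724781056.
Check values of n near the boundary:
  n = 2020: C(2020, 10) = 304832018578739931133653656; 304832018578739931133653656 < 309485009821345068724781056? YES
  n = 2021: C(2021, 10) = 306347841644770462864800616; 306347841644770462864800616 < 309485009821345068724781056? YES
  n = 2022: C(2022, 10) = 307870445231474093395937796; 307870445231474093395937796 < 309485009821345068724781056? YES
  n = 2023: C(2023, 10) = 309399856285778485315440716; 309399856285778485315440716 < 309485009821345068724781056? YES
  n = 2024: C(2024, 10) = 310936101848269937576192656; 310936101848269937576192656 < 309485009821345068724781056? NO
  n = 2025: C(2025, 10) = 312479209053472269772600560; 312479209053472269772600560 < 309485009821345068724781056? NO
  n = 2026: C(2026, 10) = 314029205130126398094885285; 314029205130126398094885285 < 309485009821345068724781056? NO
The largest n with C(n, 10) < 309485009821345068724781056 is n = 2023 (where E[X] = 77349964071444621328860179/77371252455336267181195264 ≈ 0.9997). Hence R_4(10) > 2023, i.e. R_4(10) ≥ 2024.

Largest n = 2023; hence R_4(10) > 2023.


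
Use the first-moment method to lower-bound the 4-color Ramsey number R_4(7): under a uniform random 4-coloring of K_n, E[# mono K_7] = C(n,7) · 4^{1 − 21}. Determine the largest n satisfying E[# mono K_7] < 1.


We need C(n, 7) · 4^{1 − 21} < 1, i.e. C(n, 7) < 4^{21 − 1} = 1099511627776.
Check values of n near the boundary:
  n = 175: C(175, 7) = 883208107275; 883208107275 < 1099511627776? YES
  n = 176: C(176, 7) = 919790691600; 919790691600 < 1099511627776? YES
  n = 177: C(177, 7) = 957664425960; 957664425960 < 1099511627776? YES
  n = 178: C(178, 7) = 996867063280; 996867063280 < 1099511627776? YES
  n = 179: C(179, 7) = 1037437234460; 1037437234460 < 1099511627776? YES
  n = 180: C(180, 7) = 1079414463600; 1079414463600 < 1099511627776? YES
  n = 181: C(181, 7) = 1122839183400; 1122839183400 < 1099511627776? NO
  n = 182: C(182, 7) = 1167752750736; 1167752750736 < 1099511627776? NO
  n = 183: C(183, 7) = 1214197462413; 1214197462413 < 1099511627776? NO
The largest n with C(n, 7) < 1099511627776 is n = 180 (where E[X] = 67463403975/68719476736 ≈ 0.9817). Hence R_4(7) > 180, i.e. R_4(7) ≥ 181.

Largest n = 180; hence R_4(7) > 180.


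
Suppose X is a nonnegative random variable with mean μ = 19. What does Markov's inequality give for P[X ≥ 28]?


μ = E[X] = 19, a = 28.
Markov: P[X ≥ 28] ≤ μ/a = (19)/28 = 19/28.
Numerically: ≈ 0.67857.
(Since a = 28 > μ = 19.00000, the bound 19/28 is < 1 and informative.)

P[X ≥ 28] ≤ 19/28 ≈ 0.67857.


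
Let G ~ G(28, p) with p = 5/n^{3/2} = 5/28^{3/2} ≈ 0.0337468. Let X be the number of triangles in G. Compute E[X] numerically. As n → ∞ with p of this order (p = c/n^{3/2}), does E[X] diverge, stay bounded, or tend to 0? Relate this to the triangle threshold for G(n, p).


Number of potential triangles: C(28, 3) = 3276.
Each occurs with probability p³ ≈ (0.0337468)³ ≈ 3.84325209e-05.
By linearity: E[X] = C(28, 3)·p³ ≈ 3276 · 3.84325209e-05 ≈ 0.125905.
Since α = 3/2 > 1, p = c/n^{3/2} = o(1/n) is below the triangle threshold p ~ 1/n. Asymptotically E[X] ~ (c³/6)·n^{3(1−α)} = (5³/6)·n^{-1.5} → 0, so by Markov's inequality G has no triangles w.h.p.

E[X] ≈ 0.125905; in regime p = Θ(1/n^{3/2}) E[X] tends to 0 (below the triangle threshold p ~ 1/n).


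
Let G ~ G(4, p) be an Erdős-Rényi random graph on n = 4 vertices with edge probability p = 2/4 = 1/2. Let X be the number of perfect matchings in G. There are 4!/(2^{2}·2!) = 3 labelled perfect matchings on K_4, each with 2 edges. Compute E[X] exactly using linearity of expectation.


K_4 has 4!/(2^{2}·2!) = 3 labelled perfect matchings.
For each such perfect matching H, let X_H = 1 if all 2 edges of H are present in G. Then P[X_H = 1] = p^{2} = (1/2)^{2} = 1/4.
Summing the indicators: E[X] = Σ_H E[X_H] = 3 · p^{2} = 3 · 1/4 = 3/4.
Numerically: E[X] ≈ 0.75.

E[X] = 3 · (1/2)^{2} = 3/4 ≈ 0.75.


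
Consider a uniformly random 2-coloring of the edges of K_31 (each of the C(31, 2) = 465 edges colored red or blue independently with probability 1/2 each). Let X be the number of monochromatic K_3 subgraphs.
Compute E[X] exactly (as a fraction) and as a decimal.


Let X = Σ_S X_S over the C(31, 3) = 4495 subsets S of size 3, where X_S = 1 if the K_3 on S is monochromatic.
For a fixed S, the K_3 on S has C(3, 2) = 3 edges. P[all 3 edges red] = (1/2)^3, and likewise for blue, so P[monochromatic] = 2·(1/2)^3 = 2^{1 − 3} = 1/4.
By linearity: E[X] = C(31, 3) · 2^{1 − 3} = 4495 · 1/4 = 4495/4.
Numerically: E[X] ≈ 1123.7500.

E[X] = C(31,3)·2^(1−C(3,2)) = 4495/4 ≈ 1123.7500.


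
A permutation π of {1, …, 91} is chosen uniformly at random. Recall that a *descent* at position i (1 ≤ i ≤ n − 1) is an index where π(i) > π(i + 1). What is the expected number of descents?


Write X = Σ X_I over i = 1, …, 90, with X_I the indicator of one descent.
There are 90 indicators.
For each fixed i, the pair (π(i), π(i+1)) is a uniformly random ordered pair of distinct values from {1, …, 91}; by symmetry P[π(i) > π(i+1)] = 1/2.
By linearity: E[X] = 90 · (1/2) = (91 − 1) · (1/2) = 45 ≈ 45.00000.

E[X] = 45 = 45.00000.


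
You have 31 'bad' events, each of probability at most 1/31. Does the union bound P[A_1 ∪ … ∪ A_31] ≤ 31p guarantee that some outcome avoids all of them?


Union bound: P[∪_{i=1}^{31} A_i] ≤ Σ_i P[A_i] ≤ 31·p = 31·(1/31) = 1.
Numerically: 1 ≈ 1.00000.
Is 1 < 1? NO.
Since the bound 1 is ≥ 1, the union bound is uninformative here; it does NOT by itself certify existence.

31·p = 1 ≈ 1.00000; existence NOT certified by the union bound.


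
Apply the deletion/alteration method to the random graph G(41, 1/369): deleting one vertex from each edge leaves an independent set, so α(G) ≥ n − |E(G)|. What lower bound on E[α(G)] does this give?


E[|E(G)|] = C(41, 2)·p = 820 · (1/369) = 20/9.
E[α(G)] ≥ n − E[|E(G)|] = 41 − 20/9 = 349/9.
Numerically: ≈ 38.777778.
(This is only a lower bound; the true E[α(G)] may be larger.)

E[α(G)] ≥ 349/9 ≈ 38.777778.


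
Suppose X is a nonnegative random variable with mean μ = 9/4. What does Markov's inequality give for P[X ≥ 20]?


μ = E[X] = 9/4, a = 20.
Markov: P[X ≥ 20] ≤ μ/a = (9/4)/20 = 9/80.
Numerically: ≈ 0.1125.
(Since a = 20 > μ = 2.2500, the bound 9/80 is < 1 and informative.)

P[X ≥ 20] ≤ 9/80 ≈ 0.1125.


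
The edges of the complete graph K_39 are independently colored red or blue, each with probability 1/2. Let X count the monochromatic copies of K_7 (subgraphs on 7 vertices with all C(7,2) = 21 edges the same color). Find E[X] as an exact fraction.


Let X = Σ_S X_S over the C(39, 7) = 15380937 subsets S of size 7, where X_S = 1 if the K_7 on S is monochromatic.
For a fixed S, the K_7 on S has C(7, 2) = 21 edges. P[all 21 edges red] = (1/2)^21, and likewise for blue, so P[monochromatic] = 2·(1/2)^21 = 2^{1 − 21} = 1/1048576.
Summing: E[X] = C(39, 7) · 2^{1 − 21} = 15380937 · 1/1048576 = 15380937/1048576.
Numerically: E[X] ≈ 14.66840.

E[X] = C(39,7)·2^(1−C(7,2)) = 15380937/1048576 ≈ 14.66840.


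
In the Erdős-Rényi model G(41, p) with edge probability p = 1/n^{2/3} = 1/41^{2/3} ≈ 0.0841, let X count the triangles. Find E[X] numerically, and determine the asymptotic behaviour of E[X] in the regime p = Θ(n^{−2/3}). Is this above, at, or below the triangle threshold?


Number of potential triangles: C(41, 3) = 10660.
Each occurs with probability p³ ≈ (0.0841)³ ≈ 5.94884e-04.
By linearity: E[X] = C(41, 3)·p³ ≈ 10660 · 5.94884e-04 ≈ 6.341.
Since α = 2/3 < 1, p = c/n^{2/3} ≫ 1/n is above the triangle threshold p ~ 1/n. Asymptotically E[X] ~ (c³/6)·n^{3(1−α)} = (1³/6)·n^{1} → ∞; triangles are abundant w.h.p.

E[X] ≈ 6.341; in regime p = Θ(1/n^{2/3}) E[X] diverges (above the triangle threshold p ~ 1/n).


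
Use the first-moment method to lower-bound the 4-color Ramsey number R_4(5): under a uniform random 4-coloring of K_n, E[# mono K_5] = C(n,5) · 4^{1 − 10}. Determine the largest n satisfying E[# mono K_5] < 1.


We need C(n, 5) · 4^{1 − 10} < 1, i.e. C(n, 5) < 4^{10 − 1} = 262144.
Check values of n near the boundary:
  n = 29: C(29, 5) = 118755; 118755 < 262144? YES
  n = 30: C(30, 5) = 142506; 142506 < 262144? YES
  n = 31: C(31, 5) = 169911; 169911 < 262144? YES
  n = 32: C(32, 5) = 201376; 201376 < 262144? YES
  n = 33: C(33, 5) = 237336; 237336 < 262144? YES
  n = 34: C(34, 5) = 278256; 278256 < 262144? NO
  n = 35: C(35, 5) = 324632; 324632 < 262144? NO
  n = 36: C(36, 5) = 376992; 376992 < 262144? NO
The largest n with C(n, 5) < 262144 is n = 33 (where E[X] = 29667/32768 ≈ 0.9053650). Hence R_4(5) > 33, i.e. R_4(5) ≥ 34.

Largest n = 33; hence R_4(5) > 33.


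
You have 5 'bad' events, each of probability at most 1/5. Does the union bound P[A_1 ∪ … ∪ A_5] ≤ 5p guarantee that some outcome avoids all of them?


Union bound: P[∪_{i=1}^{5} A_i] ≤ Σ_i P[A_i] ≤ 5·p = 5·(1/5) = 1.
Numerically: 1 ≈ 1.000000.
Is 1 < 1? NO.
Since the bound 1 is ≥ 1, the union bound is uninformative here; it does NOT by itself certify existence.

5·p = 1 ≈ 1.000000; existence NOT certified by the union bound.


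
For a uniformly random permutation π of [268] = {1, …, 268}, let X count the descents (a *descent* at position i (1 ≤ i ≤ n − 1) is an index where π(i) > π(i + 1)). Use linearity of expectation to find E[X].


Write X = Σ X_I over i = 1, …, 267, with X_I the indicator of one descent.
There are 267 indicators.
For each fixed i, the pair (π(i), π(i+1)) is a uniformly random ordered pair of distinct values from {1, …, 268}; by symmetry P[π(i) > π(i+1)] = 1/2.
By linearity: E[X] = 267 · (1/2) = (268 − 1) · (1/2) = 267/2 ≈ 133.5000.

E[X] = 267/2 = 133.5000.


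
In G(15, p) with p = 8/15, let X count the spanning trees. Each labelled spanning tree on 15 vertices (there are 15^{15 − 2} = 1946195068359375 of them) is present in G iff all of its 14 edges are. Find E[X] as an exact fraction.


K_15 has 15^{15 − 2} = 1946195068359375 labelled spanning trees.
For each such spanning tree H, let X_H = 1 if all 14 edges of H are present in G. Then P[X_H = 1] = p^{14} = (8/15)^{14} = 4398046511104/29192926025390625.
Summing the indicators: E[X] = Σ_H E[X_H] = 1946195068359375 · p^{14} = 1946195068359375 · 4398046511104/29192926025390625 = 4398046511104/15.
Numerically: E[X] ≈ 2.93e+11.

E[X] = 1946195068359375 · (8/15)^{14} = 4398046511104/15 ≈ 2.93e+11.


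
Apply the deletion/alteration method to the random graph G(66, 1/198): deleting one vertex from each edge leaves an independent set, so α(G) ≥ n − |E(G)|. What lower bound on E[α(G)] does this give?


E[|E(G)|] = C(66, 2)·p = 2145 · (1/198) = 65/6.
E[α(G)] ≥ n − E[|E(G)|] = 66 − 65/6 = 331/6.
Numerically: ≈ 55.1667.
(This is only a lower bound; the true E[α(G)] may be larger.)

E[α(G)] ≥ 331/6 ≈ 55.1667.


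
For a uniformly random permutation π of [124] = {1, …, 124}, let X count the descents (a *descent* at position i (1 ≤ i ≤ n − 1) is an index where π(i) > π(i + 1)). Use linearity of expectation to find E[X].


Write X = Σ X_I over i = 1, …, 123, with X_I the indicator of one descent.
There are 123 indicators.
For each fixed i, the pair (π(i), π(i+1)) is a uniformly random ordered pair of distinct values from {1, …, 124}; by symmetry P[π(i) > π(i+1)] = 1/2.
By linearity: E[X] = 123 · (1/2) = (124 − 1) · (1/2) = 123/2 ≈ 61.500000.

E[X] = 123/2 = 61.500000.


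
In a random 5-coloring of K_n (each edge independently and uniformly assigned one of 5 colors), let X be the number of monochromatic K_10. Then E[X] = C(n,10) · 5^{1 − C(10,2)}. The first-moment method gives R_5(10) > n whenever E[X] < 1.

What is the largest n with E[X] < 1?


We need C(n, 10) · 5^{1 − 45} < 1, i.e. C(n, 10) < 5^{45 − 1} = 5684341886080801486968994140625.
Check values of n near the boundary:
  n = 5388: C(5388, 10) = 5634865093375880654852250419586; 5634865093375880654852250419586 < 5684341886080801486968994140625? YES
  n = 5389: C(5389, 10) = 5645340767466558997768874792926; 5645340767466558997768874792926 < 5684341886080801486968994140625? YES
  n = 5390: C(5390, 10) = 5655833965919099070255434039753; 5655833965919099070255434039753 < 5684341886080801486968994140625? YES
  n = 5391: C(5391, 10) = 5666344714787188828795213697883; 5666344714787188828795213697883 < 5684341886080801486968994140625? YES
  n = 5392: C(5392, 10) = 5676873040158402483252283957448; 5676873040158402483252283957448 < 5684341886080801486968994140625? YES
  n = 5393: C(5393, 10) = 5687418968154238267170642278008; 5687418968154238267170642278008 < 5684341886080801486968994140625? NO
  n = 5394: C(5394, 10) = 5697982524930156243149785372878; 5697982524930156243149785372878 < 5684341886080801486968994140625? NO
  n = 5395: C(5395, 10) = 5708563736675616143322765475706; 5708563736675616143322765475706 < 5684341886080801486968994140625? NO
The largest n with C(n, 10) < 5684341886080801486968994140625 is n = 5392 (where E[X] = 5676873040158402483252283957448/5684341886080801486968994140625 ≈ 0.999). Hence R_5(10) > 5392, i.e. R_5(10) ≥ 5393.

Largest n = 5392; hence R_5(10) > 5392.


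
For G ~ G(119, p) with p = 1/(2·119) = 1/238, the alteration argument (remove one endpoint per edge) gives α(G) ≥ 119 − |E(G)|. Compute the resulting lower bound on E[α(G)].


E[|E(G)|] = C(119, 2)·p = 7021 · (1/238) = 59/2.
E[α(G)] ≥ n − E[|E(G)|] = 119 − 59/2 = 179/2.
Numerically: ≈ 89.500.
(This is only a lower bound; the true E[α(G)] may be larger.)

E[α(G)] ≥ 179/2 ≈ 89.500.


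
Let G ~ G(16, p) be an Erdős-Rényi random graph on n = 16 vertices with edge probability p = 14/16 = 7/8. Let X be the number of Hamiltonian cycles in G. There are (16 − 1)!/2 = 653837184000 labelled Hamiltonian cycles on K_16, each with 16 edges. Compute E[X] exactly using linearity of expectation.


K_16 has (16 − 1)!/2 = 653837184000 labelled Hamiltonian cycles.
For each such Hamiltonian cycle H, let X_H = 1 if all 16 edges of H are present in G. Then P[X_H = 1] = p^{16} = (7/8)^{16} = 33232930569601/281474976710656.
Summing the indicators: E[X] = Σ_H E[X_H] = 653837184000 · p^{16} = 653837184000 · 33232930569601/281474976710656 = 21219654042671322112875/274877906944.
Numerically: E[X] ≈ 7.72e+10.

E[X] = 653837184000 · (7/8)^{16} = 21219654042671322112875/274877906944 ≈ 7.72e+10.


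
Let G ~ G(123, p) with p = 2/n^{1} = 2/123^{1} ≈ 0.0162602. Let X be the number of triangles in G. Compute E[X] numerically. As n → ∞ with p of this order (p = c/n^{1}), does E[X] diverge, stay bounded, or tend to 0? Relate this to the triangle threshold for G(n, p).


Number of potential triangles: C(123, 3) = 302621.
Each occurs with probability p³ ≈ (0.0162602)³ ≈ 4.29907135e-06.
By linearity: E[X] = C(123, 3)·p³ ≈ 302621 · 4.29907135e-06 ≈ 1.300989.
Here α = 1, so p = 2/n is exactly at the triangle threshold p ~ 1/n. Asymptotically E[X] → c³/6 = 2³/6 = 4/3 ≈ 1.333333, a bounded constant. In this regime the triangle count is asymptotically Poisson(c³/6).

E[X] ≈ 1.300989; in regime p = Θ(1/n^{1}) E[X] stays bounded (at the triangle threshold p ~ 1/n).


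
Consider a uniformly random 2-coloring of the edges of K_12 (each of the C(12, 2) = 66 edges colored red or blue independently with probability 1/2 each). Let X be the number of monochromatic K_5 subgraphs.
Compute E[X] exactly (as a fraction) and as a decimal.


Let X = Σ_S X_S over the C(12, 5) = 792 subsets S of size 5, where X_S = 1 if the K_5 on S is monochromatic.
For a fixed S, the K_5 on S has C(5, 2) = 10 edges. P[all 10 edges red] = (1/2)^10, and likewise for blue, so P[monochromatic] = 2·(1/2)^10 = 2^{1 − 10} = 1/512.
Summing: E[X] = C(12, 5) · 2^{1 − 10} = 792 · 1/512 = 99/64.
Numerically: E[X] ≈ 1.5469.

E[X] = C(12,5)·2^(1−C(5,2)) = 99/64 ≈ 1.5469.


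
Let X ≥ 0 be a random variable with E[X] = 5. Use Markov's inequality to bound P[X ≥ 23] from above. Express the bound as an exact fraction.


μ = E[X] = 5, a = 23.
Markov: P[X ≥ 23] ≤ μ/a = (5)/23 = 5/23.
Numerically: ≈ 0.21739.
(Since a = 23 > μ = 5.00000, the bound 5/23 is < 1 and informative.)

P[X ≥ 23] ≤ 5/23 ≈ 0.21739.


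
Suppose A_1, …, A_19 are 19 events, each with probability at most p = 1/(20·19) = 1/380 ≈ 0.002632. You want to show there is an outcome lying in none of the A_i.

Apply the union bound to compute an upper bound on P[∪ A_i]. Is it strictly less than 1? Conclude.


Union bound: P[∪_{i=1}^{19} A_i] ≤ Σ_i P[A_i] ≤ 19·p = 19·(1/380) = 1/20.
Numerically: 1/20 ≈ 0.050000.
Is 1/20 < 1? YES.
Since P[∪ A_i] ≤ 1/20 < 1, the complement has P[∩ A_i^c] ≥ 1 − 1/20 = 19/20 > 0, so some outcome avoids every A_i.

19·p = 1/20 ≈ 0.050000; existence CERTIFIED by the union bound.


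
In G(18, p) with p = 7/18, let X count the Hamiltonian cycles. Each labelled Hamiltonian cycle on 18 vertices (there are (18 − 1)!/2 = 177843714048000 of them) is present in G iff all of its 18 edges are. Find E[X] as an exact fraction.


K_18 has (18 − 1)!/2 = 177843714048000 labelled Hamiltonian cycles.
For each such Hamiltonian cycle H, let X_H = 1 if all 18 edges of H are present in G. Then P[X_H = 1] = p^{18} = (7/18)^{18} = 1628413597910449/39346408075296537575424.
Summing the indicators: E[X] = Σ_H E[X_H] = 177843714048000 · p^{18} = 177843714048000 · 1628413597910449/39346408075296537575424 = 24246874921186846803875/3294258113514384.
Numerically: E[X] ≈ 7.36e+06.

E[X] = 177843714048000 · (7/18)^{18} = 24246874921186846803875/3294258113514384 ≈ 7.36e+06.


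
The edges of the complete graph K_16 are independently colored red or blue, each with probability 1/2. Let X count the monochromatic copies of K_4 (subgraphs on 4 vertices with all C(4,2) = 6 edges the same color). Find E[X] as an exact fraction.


Let X = Σ_S X_S over the C(16, 4) = 1820 subsets S of size 4, where X_S = 1 if the K_4 on S is monochromatic.
For a fixed S, the K_4 on S has C(4, 2) = 6 edges. P[all 6 edges red] = (1/2)^6, and likewise for blue, so P[monochromatic] = 2·(1/2)^6 = 2^{1 − 6} = 1/32.
Summing: E[X] = C(16, 4) · 2^{1 − 6} = 1820 · 1/32 = 455/8.
Numerically: E[X] ≈ 56.8750.

E[X] = C(16,4)·2^(1−C(4,2)) = 455/8 ≈ 56.8750.


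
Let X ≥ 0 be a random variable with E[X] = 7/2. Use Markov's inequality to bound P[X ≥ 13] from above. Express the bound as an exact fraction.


μ = E[X] = 7/2, a = 13.
Markov: P[X ≥ 13] ≤ μ/a = (7/2)/13 = 7/26.
Numerically: ≈ 0.2692.
(Since a = 13 > μ = 3.5000, the bound 7/26 is < 1 and informative.)

P[X ≥ 13] ≤ 7/26 ≈ 0.2692.


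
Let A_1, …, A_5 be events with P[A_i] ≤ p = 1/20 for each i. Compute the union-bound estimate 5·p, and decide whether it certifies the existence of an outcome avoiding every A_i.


Union bound: P[∪_{i=1}^{5} A_i] ≤ Σ_i P[A_i] ≤ 5·p = 5·(1/20) = 1/4.
Numerically: 1/4 ≈ 0.250.
Is 1/4 < 1? YES.
Since P[∪ A_i] ≤ 1/4 < 1, the complement has P[∩ A_i^c] ≥ 1 − 1/4 = 3/4 > 0, so some outcome avoids every A_i.

5·p = 1/4 ≈ 0.250; existence CERTIFIED by the union bound.


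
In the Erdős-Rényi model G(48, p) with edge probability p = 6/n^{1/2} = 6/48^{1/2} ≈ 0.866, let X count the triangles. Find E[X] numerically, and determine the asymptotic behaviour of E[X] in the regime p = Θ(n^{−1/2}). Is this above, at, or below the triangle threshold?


Number of potential triangles: C(48, 3) = 17296.
Each occurs with probability p³ ≈ (0.866)³ ≈ 6.495191e-01.
By linearity: E[X] = C(48, 3)·p³ ≈ 17296 · 6.495191e-01 ≈ 11234.0815.
Since α = 1/2 < 1, p = c/n^{1/2} ≫ 1/n is above the triangle threshold p ~ 1/n. Asymptotically E[X] ~ (c³/6)·n^{3(1−α)} = (6³/6)·n^{1.5} → ∞; triangles are abundant w.h.p.

E[X] ≈ 11234.0815; in regime p = Θ(1/n^{1/2}) E[X] diverges (above the triangle threshold p ~ 1/n).


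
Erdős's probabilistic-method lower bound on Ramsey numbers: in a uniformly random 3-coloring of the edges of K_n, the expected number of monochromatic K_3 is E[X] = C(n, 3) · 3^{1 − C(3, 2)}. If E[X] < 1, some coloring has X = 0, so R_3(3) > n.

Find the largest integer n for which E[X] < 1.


We need C(n, 3) · 3^{1 − 3} < 1, i.e. C(n, 3) < 3^{3 − 1} = 9.
Check values of n near the boundary:
  n = 3: C(3, 3) = 1; 1 < 9? YES
  n = 4: C(4, 3) = 4; 4 < 9? YES
  n = 5: C(5, 3) = 10; 10 < 9? NO
The largest n with C(n, 3) < 9 is n = 4 (where E[X] = 4/9 ≈ 0.444). Hence R_3(3) > 4, i.e. R_3(3) ≥ 5.

Largest n = 4; hence R_3(3) > 4.


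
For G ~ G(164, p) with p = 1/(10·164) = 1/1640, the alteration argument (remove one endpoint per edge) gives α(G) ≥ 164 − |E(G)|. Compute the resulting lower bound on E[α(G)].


E[|E(G)|] = C(164, 2)·p = 13366 · (1/1640) = 163/20.
E[α(G)] ≥ n − E[|E(G)|] = 164 − 163/20 = 3117/20.
Numerically: ≈ 155.850000.
(This is only a lower bound; the true E[α(G)] may be larger.)

E[α(G)] ≥ 3117/20 ≈ 155.850000.


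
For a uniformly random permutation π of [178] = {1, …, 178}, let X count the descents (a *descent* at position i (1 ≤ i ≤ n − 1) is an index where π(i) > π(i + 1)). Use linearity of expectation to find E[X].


Write X = Σ X_I over i = 1, …, 177, with X_I the indicator of one descent.
There are 177 indicators.
For each fixed i, the pair (π(i), π(i+1)) is a uniformly random ordered pair of distinct values from {1, …, 178}; by symmetry P[π(i) > π(i+1)] = 1/2.
By linearity: E[X] = 177 · (1/2) = (178 − 1) · (1/2) = 177/2 ≈ 88.500000.

E[X] = 177/2 = 88.500000.


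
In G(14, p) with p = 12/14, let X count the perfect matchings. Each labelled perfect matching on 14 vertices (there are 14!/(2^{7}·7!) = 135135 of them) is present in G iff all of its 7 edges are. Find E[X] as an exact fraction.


K_14 has 14!/(2^{7}·7!) = 135135 labelled perfect matchings.
For each such perfect matching H, let X_H = 1 if all 7 edges of H are present in G. Then P[X_H = 1] = p^{7} = (6/7)^{7} = 279936/823543.
By linearity of expectation: E[X] = Σ_H E[X_H] = 135135 · p^{7} = 135135 · 279936/823543 = 5404164480/117649.
Numerically: E[X] ≈ 45934.6.

E[X] = 135135 · (6/7)^{7} = 5404164480/117649 ≈ 45934.6.


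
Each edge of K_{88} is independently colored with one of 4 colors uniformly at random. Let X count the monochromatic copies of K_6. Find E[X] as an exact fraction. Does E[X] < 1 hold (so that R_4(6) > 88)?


E[X] = C(88, 6) · 4^{1 − 15} = 541931236 · 4^{−14} = 541931236/268435456.
As a reduced fraction: E[X] = 135482809/67108864 ≈ 2.019.
Is E[X] < 1? NO.
Since E[X] ≥ 1, the first-moment bound is inconclusive at n = 88; it does NOT by itself certify R_4(6) > 88.

E[X] = 135482809/67108864 ≈ 2.019; E[X] ≥ 1; first-moment method inconclusive here.


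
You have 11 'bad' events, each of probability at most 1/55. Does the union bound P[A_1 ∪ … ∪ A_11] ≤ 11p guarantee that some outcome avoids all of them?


Union bound: P[∪_{i=1}^{11} A_i] ≤ Σ_i P[A_i] ≤ 11·p = 11·(1/55) = 1/5.
Numerically: 1/5 ≈ 0.20000.
Is 1/5 < 1? YES.
Since P[∪ A_i] ≤ 1/5 < 1, the complement has P[∩ A_i^c] ≥ 1 − 1/5 = 4/5 > 0, so some outcome avoids every A_i.

11·p = 1/5 ≈ 0.20000; existence CERTIFIED by the union bound.


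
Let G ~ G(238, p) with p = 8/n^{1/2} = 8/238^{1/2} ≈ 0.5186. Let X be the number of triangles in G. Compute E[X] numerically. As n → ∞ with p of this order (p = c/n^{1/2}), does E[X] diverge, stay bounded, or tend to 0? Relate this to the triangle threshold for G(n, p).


Number of potential triangles: C(238, 3) = 2218636.
Each occurs with probability p³ ≈ (0.5186)³ ≈ 1.394455e-01.
By linearity: E[X] = C(238, 3)·p³ ≈ 2218636 · 1.394455e-01 ≈ 309378.8217.
Since α = 1/2 < 1, p = c/n^{1/2} ≫ 1/n is above the triangle threshold p ~ 1/n. Asymptotically E[X] ~ (c³/6)·n^{3(1−α)} = (8³/6)·n^{1.5} → ∞; triangles are abundant w.h.p.

E[X] ≈ 309378.8217; in regime p = Θ(1/n^{1/2}) E[X] diverges (above the triangle threshold p ~ 1/n).
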